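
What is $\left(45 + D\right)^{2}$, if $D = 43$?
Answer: $7744$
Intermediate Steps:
$\left(45 + D\right)^{2} = \left(45 + 43\right)^{2} = 88^{2} = 7744$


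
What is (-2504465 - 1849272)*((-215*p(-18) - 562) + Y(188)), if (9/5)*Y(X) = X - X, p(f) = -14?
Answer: -10657948176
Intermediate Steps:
Y(X) = 0 (Y(X) = 5*(X - X)/9 = (5/9)*0 = 0)
(-2504465 - 1849272)*((-215*p(-18) - 562) + Y(188)) = (-2504465 - 1849272)*((-215*(-14) - 562) + 0) = -4353737*((3010 - 562) + 0) = -4353737*(2448 + 0) = -4353737*2448 = -10657948176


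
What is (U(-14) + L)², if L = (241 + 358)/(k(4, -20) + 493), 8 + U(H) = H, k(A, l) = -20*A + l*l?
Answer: 298840369/660969 ≈ 452.12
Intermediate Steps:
k(A, l) = l² - 20*A (k(A, l) = -20*A + l² = l² - 20*A)
U(H) = -8 + H
L = 599/813 (L = (241 + 358)/(((-20)² - 20*4) + 493) = 599/((400 - 80) + 493) = 599/(320 + 493) = 599/813 ≈ 0.73678)
(U(-14) + L)² = ((-8 - 14) + 599/813)² = (-22 + 599/813)² = (-17287/813)² = 298840369/660969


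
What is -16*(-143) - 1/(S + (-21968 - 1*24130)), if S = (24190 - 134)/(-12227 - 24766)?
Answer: 3901789059553/1705327370 ≈ 2288.0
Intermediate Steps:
S = -24056/36993 (S = 24056/(-36993) = 24056*(-1/36993) = -24056/36993 ≈ -0.65028)
-16*(-143) - 1/(S + (-21968 - 1*24130)) = -16*(-143) - 1/(-24056/36993 + (-21968 - 1*24130)) = 2288 - 1/(-24056/36993 + (-21968 - 24130)) = 2288 - 1/(-24056/36993 - 46098) = 2288 - 1/(-1705327370/36993) = 2288 - 1*(-36993/1705327370) = 2288 + 36993/1705327370 = 3901789059553/1705327370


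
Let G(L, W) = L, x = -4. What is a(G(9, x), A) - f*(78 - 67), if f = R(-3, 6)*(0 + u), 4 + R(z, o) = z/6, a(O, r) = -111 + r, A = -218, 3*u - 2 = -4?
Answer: -362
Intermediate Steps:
u = -⅔ (u = ⅔ + (⅓)*(-4) = ⅔ - 4/3 = -⅔ ≈ -0.66667)
R(z, o) = -4 + z/6
f = 3 (f = (-4 + (⅙)*(-3))*(0 - ⅔) = (-4 - ½)*(-⅔) = -9/2*(-⅔) = 3)
a(G(9, x), A) - f*(78 - 67) = (-111 - 218) - 3*(78 - 67) = -329 - 3*11 = -329 - 1*33 = -329 - 33 = -362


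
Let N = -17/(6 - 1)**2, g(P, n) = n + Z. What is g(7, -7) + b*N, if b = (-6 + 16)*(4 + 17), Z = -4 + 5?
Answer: -744/5 ≈ -148.80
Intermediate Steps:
Z = 1
b = 210 (b = 10*21 = 210)
g(P, n) = 1 + n (g(P, n) = n + 1 = 1 + n)
N = -17/25 (N = -17/(5**2) = -17/25 ≈ -0.68000)
g(7, -7) + b*N = (1 - 7) + 210*(-17/25) = -6 - 714/5 = -744/5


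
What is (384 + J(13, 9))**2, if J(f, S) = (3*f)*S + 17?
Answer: 565504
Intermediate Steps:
J(f, S) = 17 + 3*S*f (J(f, S) = 3*S*f + 17 = 17 + 3*S*f)
(384 + J(13, 9))**2 = (384 + (17 + 3*9*13))**2 = (384 + (17 + 351))**2 = (384 + 368)**2 = 752**2 = 565504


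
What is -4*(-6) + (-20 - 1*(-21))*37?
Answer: 61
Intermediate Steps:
-4*(-6) + (-20 - 1*(-21))*37 = 24 + (-20 + 21)*37 = 24 + 1*37 = 24 + 37 = 61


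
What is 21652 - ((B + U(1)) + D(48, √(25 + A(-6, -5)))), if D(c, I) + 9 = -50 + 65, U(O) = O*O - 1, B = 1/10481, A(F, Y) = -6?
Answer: 226871725/10481 ≈ 21646.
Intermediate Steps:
B = 1/10481 ≈ 9.5411e-5
U(O) = -1 + O² (U(O) = O² - 1 = -1 + O²)
D(c, I) = 6 (D(c, I) = -9 + (-50 + 65) = -9 + 15 = 6)
21652 - ((B + U(1)) + D(48, √(25 + A(-6, -5)))) = 21652 - ((1/10481 + (-1 + 1²)) + 6) = 21652 - ((1/10481 + (-1 + 1)) + 6) = 21652 - ((1/10481 + 0) + 6) = 21652 - (1/10481 + 6) = 21652 - 1*62887/10481 = 21652 - 62887/10481 = 226871725/10481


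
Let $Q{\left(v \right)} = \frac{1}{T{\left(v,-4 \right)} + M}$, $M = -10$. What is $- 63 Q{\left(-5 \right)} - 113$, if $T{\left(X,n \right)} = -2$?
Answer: $- \frac{431}{4} \approx -107.75$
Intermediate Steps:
$Q{\left(v \right)} = - \frac{1}{12}$ ($Q{\left(v \right)} = \frac{1}{-2 - 10} = \frac{1}{-12} = - \frac{1}{12}$)
$- 63 Q{\left(-5 \right)} - 113 = \left(-63\right) \left(- \frac{1}{12}\right) - 113 = \frac{21}{4} - 113 = - \frac{431}{4}$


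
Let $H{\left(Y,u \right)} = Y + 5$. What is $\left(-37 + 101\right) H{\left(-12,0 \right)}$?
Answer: $-448$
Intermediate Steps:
$H{\left(Y,u \right)} = 5 + Y$
$\left(-37 + 101\right) H{\left(-12,0 \right)} = \left(-37 + 101\right) \left(5 - 12\right) = 64 \left(-7\right) = -448$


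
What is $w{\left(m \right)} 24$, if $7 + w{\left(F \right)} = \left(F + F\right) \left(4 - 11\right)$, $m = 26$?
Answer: $-8904$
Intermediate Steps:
$w{\left(F \right)} = -7 - 14 F$ ($w{\left(F \right)} = -7 + \left(F + F\right) \left(4 - 11\right) = -7 + 2 F \left(-7\right) = -7 - 14 F$)
$w{\left(m \right)} 24 = \left(-7 - 364\right) 24 = \left(-371\right) 24 = -8904$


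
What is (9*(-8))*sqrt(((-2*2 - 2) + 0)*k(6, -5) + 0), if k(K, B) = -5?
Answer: -72*sqrt(30) ≈ -394.36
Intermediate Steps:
(9*(-8))*sqrt(((-2*2 - 2) + 0)*k(6, -5) + 0) = (9*(-8))*sqrt(((-2*2 - 2) + 0)*(-5) + 0) = -72*sqrt(((-4 - 2) + 0)*(-5) + 0) = -72*sqrt((-6 + 0)*(-5) + 0) = -72*sqrt(-6*(-5) + 0) = -72*sqrt(30 + 0) = -72*sqrt(30)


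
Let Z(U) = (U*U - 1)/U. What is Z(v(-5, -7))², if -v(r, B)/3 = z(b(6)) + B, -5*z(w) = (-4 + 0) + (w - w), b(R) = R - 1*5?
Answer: 74373376/216225 ≈ 343.96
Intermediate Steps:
b(R) = -5 + R (b(R) = R - 5 = -5 + R)
z(w) = ⅘ (z(w) = -((-4 + 0) + (w - w))/5 = -(-4 + 0)/5 = -⅕*(-4) = ⅘)
v(r, B) = -12/5 - 3*B (v(r, B) = -3*(⅘ + B) = -12/5 - 3*B)
Z(U) = (-1 + U²)/U (Z(U) = (U² - 1)/U = (-1 + U²)/U)
Z(v(-5, -7))² = ((-12/5 - 3*(-7)) - 1/(-12/5 - 3*(-7)))² = ((-12/5 + 21) - 1/(-12/5 + 21))² = (93/5 - 1/93/5)² = (93/5 - 1*5/93)² = (93/5 - 5/93)² = (8624/465)² = 74373376/216225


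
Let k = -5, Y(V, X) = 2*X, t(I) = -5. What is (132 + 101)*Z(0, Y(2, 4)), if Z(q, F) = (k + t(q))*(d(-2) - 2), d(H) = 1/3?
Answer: 11650/3 ≈ 3883.3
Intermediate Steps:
d(H) = ⅓
Z(q, F) = 50/3 (Z(q, F) = (-5 - 5)*(⅓ - 2) = -10*(-5/3) = 50/3)
(132 + 101)*Z(0, Y(2, 4)) = (132 + 101)*(50/3) = 233*(50/3) = 11650/3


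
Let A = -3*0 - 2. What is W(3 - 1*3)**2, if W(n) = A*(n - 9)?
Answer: 324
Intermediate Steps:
A = -2 (A = 0 - 2 = -2)
W(n) = 18 - 2*n (W(n) = -2*(n - 9) = -2*(-9 + n) = 18 - 2*n)
W(3 - 1*3)**2 = (18 - 2*(3 - 1*3))**2 = (18 - 2*(3 - 3))**2 = (18 - 2*0)**2 = (18 + 0)**2 = 18**2 = 324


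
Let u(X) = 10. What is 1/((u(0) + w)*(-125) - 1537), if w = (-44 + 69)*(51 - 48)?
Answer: -1/12162 ≈ -8.2223e-5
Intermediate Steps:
w = 75 (w = 25*3 = 75)
1/((u(0) + w)*(-125) - 1537) = 1/((10 + 75)*(-125) - 1537) = 1/(85*(-125) - 1537) = 1/(-10625 - 1537) = 1/(-12162) = -1/12162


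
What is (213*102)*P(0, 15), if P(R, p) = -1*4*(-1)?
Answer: 86904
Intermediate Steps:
P(R, p) = 4 (P(R, p) = -4*(-1) = 4)
(213*102)*P(0, 15) = (213*102)*4 = 21726*4 = 86904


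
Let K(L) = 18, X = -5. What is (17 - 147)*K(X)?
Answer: -2340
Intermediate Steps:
(17 - 147)*K(X) = (17 - 147)*18 = -130*18 = -2340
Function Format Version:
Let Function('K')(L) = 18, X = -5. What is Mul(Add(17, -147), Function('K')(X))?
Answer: -2340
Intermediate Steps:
Mul(Add(17, -147), Function('K')(X)) = Mul(Add(17, -147), 18) = Mul(-130, 18) = -2340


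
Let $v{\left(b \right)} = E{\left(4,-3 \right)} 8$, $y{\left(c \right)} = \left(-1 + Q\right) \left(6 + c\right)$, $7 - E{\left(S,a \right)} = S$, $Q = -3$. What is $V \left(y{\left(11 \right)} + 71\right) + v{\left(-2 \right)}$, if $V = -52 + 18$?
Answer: $-78$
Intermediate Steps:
$E{\left(S,a \right)} = 7 - S$
$y{\left(c \right)} = -24 - 4 c$ ($y{\left(c \right)} = \left(-1 - 3\right) \left(6 + c\right) = - 4 \left(6 + c\right) = -24 - 4 c$)
$v{\left(b \right)} = 24$ ($v{\left(b \right)} = \left(7 - 4\right) 8 = 3 \cdot 8 = 24$)
$V = -34$
$V \left(y{\left(11 \right)} + 71\right) + v{\left(-2 \right)} = - 34 \left(\left(-24 - 44\right) + 71\right) + 24 = - 34 \left(-68 + 71\right) + 24 = \left(-34\right) 3 + 24 = -102 + 24 = -78$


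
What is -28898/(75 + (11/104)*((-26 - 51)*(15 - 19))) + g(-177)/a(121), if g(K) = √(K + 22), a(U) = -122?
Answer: -751348/2797 - I*√155/122 ≈ -268.63 - 0.10205*I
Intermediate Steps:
g(K) = √(22 + K)
-28898/(75 + (11/104)*((-26 - 51)*(15 - 19))) + g(-177)/a(121) = -28898/(75 + (11/104)*((-26 - 51)*(15 - 19))) + √(22 - 177)/(-122) = -28898/(75 + (11*(1/104))*(-77*(-4))) + √(-155)*(-1/122) = -28898/(75 + (11/104)*308) + (I*√155)*(-1/122) = -28898/(75 + 847/26) - I*√155/122 = -28898/2797/26 - I*√155/122 = -28898*26/2797 - I*√155/122 = -751348/2797 - I*√155/122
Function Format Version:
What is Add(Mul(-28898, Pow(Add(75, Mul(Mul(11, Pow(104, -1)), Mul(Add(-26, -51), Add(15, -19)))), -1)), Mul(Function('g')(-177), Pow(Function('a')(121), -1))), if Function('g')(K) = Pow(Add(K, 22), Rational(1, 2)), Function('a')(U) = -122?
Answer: Add(Rational(-751348, 2797), Mul(Rational(-1, 122), I, Pow(155, Rational(1, 2)))) ≈ Add(-268.63, Mul(-0.10205, I))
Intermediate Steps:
Function('g')(K) = Pow(Add(22, K), Rational(1, 2))
Add(Mul(-28898, Pow(Add(75, Mul(Mul(11, Pow(104, -1)), Mul(Add(-26, -51), Add(15, -19)))), -1)), Mul(Function('g')(-177), Pow(Function('a')(121), -1))) = Add(Mul(-28898, Pow(Add(75, Mul(Mul(11, Pow(104, -1)), Mul(Add(-26, -51), Add(15, -19)))), -1)), Mul(Pow(Add(22, -177), Rational(1, 2)), Pow(-122, -1))) = Add(Mul(-28898, Pow(Add(75, Mul(Mul(11, Rational(1, 104)), Mul(-77, -4))), -1)), Mul(Pow(-155, Rational(1, 2)), Rational(-1, 122))) = Add(Mul(-28898, Pow(Add(75, Mul(Rational(11, 104), 308)), -1)), Mul(Mul(I, Pow(155, Rational(1, 2))), Rational(-1, 122))) = Add(Mul(-28898, Pow(Add(75, Rational(847, 26)), -1)), Mul(Rational(-1, 122), I, Pow(155, Rational(1, 2)))) = Add(Mul(-28898, Pow(Rational(2797, 26), -1)), Mul(Rational(-1, 122), I, Pow(155, Rational(1, 2)))) = Add(Mul(-28898, Rational(26, 2797)), Mul(Rational(-1, 122), I, Pow(155, Rational(1, 2)))) = Add(Rational(-751348, 2797), Mul(Rational(-1, 122), I, Pow(155, Rational(1, 2))))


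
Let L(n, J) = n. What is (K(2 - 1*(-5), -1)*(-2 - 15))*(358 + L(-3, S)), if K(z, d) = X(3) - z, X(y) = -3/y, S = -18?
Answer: 48280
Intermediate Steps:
K(z, d) = -1 - z (K(z, d) = -3/3 - z = -3*1/3 - z = -1 - z)
(K(2 - 1*(-5), -1)*(-2 - 15))*(358 + L(-3, S)) = ((-1 - (2 - 1*(-5)))*(-2 - 15))*(358 - 3) = ((-1 - (2 + 5))*(-17))*355 = ((-1 - 1*7)*(-17))*355 = ((-1 - 7)*(-17))*355 = -8*(-17)*355 = 136*355 = 48280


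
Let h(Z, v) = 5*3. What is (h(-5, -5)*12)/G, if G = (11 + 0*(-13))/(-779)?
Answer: -140220/11 ≈ -12747.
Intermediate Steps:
h(Z, v) = 15
G = -11/779 (G = (11 + 0)*(-1/779) = 11*(-1/779) = -11/779 ≈ -0.014121)
(h(-5, -5)*12)/G = (15*12)/(-11/779) = 180*(-779/11) = -140220/11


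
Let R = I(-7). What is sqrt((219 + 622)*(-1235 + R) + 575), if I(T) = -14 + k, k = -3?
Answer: I*sqrt(1052357) ≈ 1025.8*I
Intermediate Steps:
I(T) = -17 (I(T) = -14 - 3 = -17)
R = -17
sqrt((219 + 622)*(-1235 + R) + 575) = sqrt((219 + 622)*(-1235 - 17) + 575) = sqrt(841*(-1252) + 575) = sqrt(-1052932 + 575) = sqrt(-1052357) = I*sqrt(1052357)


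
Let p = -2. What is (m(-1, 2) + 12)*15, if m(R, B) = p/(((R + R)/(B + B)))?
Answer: 240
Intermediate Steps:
m(R, B) = -2*B/R (m(R, B) = -2*(B + B)/(R + R) = -2*B/R)
(m(-1, 2) + 12)*15 = (-2*2/(-1) + 12)*15 = (-2*2*(-1) + 12)*15 = (4 + 12)*15 = 16*15 = 240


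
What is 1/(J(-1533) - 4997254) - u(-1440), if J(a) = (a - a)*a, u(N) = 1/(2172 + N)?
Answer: -2498993/1828994964 ≈ -0.0013663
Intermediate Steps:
J(a) = 0 (J(a) = 0*a = 0)
1/(J(-1533) - 4997254) - u(-1440) = 1/(0 - 4997254) - 1/(2172 - 1440) = 1/(-4997254) - 1/732 = -1/4997254 - 1*1/732 = -1/4997254 - 1/732 = -2498993/1828994964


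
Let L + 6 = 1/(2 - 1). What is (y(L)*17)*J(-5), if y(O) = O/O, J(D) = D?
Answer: -85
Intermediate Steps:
L = -5 (L = -6 + 1/(2 - 1) = -6 + 1/1 = -6 + 1 = -5)
y(O) = 1
(y(L)*17)*J(-5) = (1*17)*(-5) = 17*(-5) = -85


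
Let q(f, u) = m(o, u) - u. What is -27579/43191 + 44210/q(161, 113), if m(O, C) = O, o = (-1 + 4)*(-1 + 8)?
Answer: -318668563/662262 ≈ -481.18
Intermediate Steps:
o = 21 (o = 3*7 = 21)
q(f, u) = 21 - u
-27579/43191 + 44210/q(161, 113) = -27579/43191 + 44210/(21 - 1*113) = -27579*1/43191 + 44210/(21 - 113) = -9193/14397 + 44210/(-92) = -9193/14397 + 44210*(-1/92) = -9193/14397 - 22105/46 = -318668563/662262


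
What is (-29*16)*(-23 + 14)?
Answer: 4176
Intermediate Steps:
(-29*16)*(-23 + 14) = -464*(-9) = 4176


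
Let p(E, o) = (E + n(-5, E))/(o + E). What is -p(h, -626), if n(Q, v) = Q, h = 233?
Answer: 76/131 ≈ 0.58015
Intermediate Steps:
p(E, o) = (-5 + E)/(E + o) (p(E, o) = (E - 5)/(o + E) = (-5 + E)/(E + o))
-p(h, -626) = -(-5 + 233)/(233 - 626) = -228/(-393) = -(-1)*228/393 = -1*(-76/131) = 76/131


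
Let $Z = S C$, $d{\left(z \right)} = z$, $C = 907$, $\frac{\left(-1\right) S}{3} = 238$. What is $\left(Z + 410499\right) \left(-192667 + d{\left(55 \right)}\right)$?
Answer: $45668112588$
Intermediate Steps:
$S = -714$ ($S = \left(-3\right) 238 = -714$)
$Z = -647598$ ($Z = \left(-714\right) 907 = -647598$)
$\left(Z + 410499\right) \left(-192667 + d{\left(55 \right)}\right) = \left(-647598 + 410499\right) \left(-192667 + 55\right) = \left(-237099\right) \left(-192612\right) = 45668112588$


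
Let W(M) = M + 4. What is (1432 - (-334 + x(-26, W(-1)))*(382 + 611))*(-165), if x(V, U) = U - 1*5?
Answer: -55288200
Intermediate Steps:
W(M) = 4 + M
x(V, U) = -5 + U (x(V, U) = U - 5 = -5 + U)
(1432 - (-334 + x(-26, W(-1)))*(382 + 611))*(-165) = (1432 - (-334 + (-5 + (4 - 1)))*(382 + 611))*(-165) = (1432 - (-334 + (-5 + 3))*993)*(-165) = (1432 - (-334 - 2)*993)*(-165) = (1432 - (-336)*993)*(-165) = (1432 - 1*(-333648))*(-165) = (1432 + 333648)*(-165) = 335080*(-165) = -55288200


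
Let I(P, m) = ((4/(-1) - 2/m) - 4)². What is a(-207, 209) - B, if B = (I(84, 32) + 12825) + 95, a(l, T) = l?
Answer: -3377153/256 ≈ -13192.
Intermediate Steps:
I(P, m) = (-8 - 2/m)² (I(P, m) = ((4*(-1) - 2/m) - 4)² = ((-4 - 2/m) - 4)² = (-8 - 2/m)²)
B = 3324161/256 (B = (4*(1 + 4*32)²/32² + 12825) + 95 = (4*(1/1024)*(1 + 128)² + 12825) + 95 = (4*(1/1024)*129² + 12825) + 95 = (4*(1/1024)*16641 + 12825) + 95 = (16641/256 + 12825) + 95 = 3299841/256 + 95 = 3324161/256 ≈ 12985.)
a(-207, 209) - B = -207 - 1*3324161/256 = -207 - 3324161/256 = -3377153/256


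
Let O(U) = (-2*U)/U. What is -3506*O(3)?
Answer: 7012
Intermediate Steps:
O(U) = -2
-3506*O(3) = -3506*(-2) = 7012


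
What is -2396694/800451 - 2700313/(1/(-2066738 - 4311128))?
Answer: 4595184935130300488/266817 ≈ 1.7222e+13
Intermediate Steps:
-2396694/800451 - 2700313/(1/(-2066738 - 4311128)) = -2396694*1/800451 - 2700313/(1/(-6377866)) = -798898/266817 - 2700313/(-1/6377866) = -798898/266817 - 2700313*(-6377866) = -798898/266817 + 17222234472058 = 4595184935130300488/266817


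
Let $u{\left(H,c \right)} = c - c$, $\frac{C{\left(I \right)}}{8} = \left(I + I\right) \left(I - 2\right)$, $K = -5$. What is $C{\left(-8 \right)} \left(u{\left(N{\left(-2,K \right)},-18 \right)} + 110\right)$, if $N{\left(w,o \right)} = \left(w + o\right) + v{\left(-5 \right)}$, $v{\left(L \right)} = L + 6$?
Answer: $140800$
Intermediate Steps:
$v{\left(L \right)} = 6 + L$
$N{\left(w,o \right)} = 1 + o + w$ ($N{\left(w,o \right)} = \left(w + o\right) + \left(6 - 5\right) = \left(o + w\right) + 1 = 1 + o + w$)
$C{\left(I \right)} = 16 I \left(-2 + I\right)$ ($C{\left(I \right)} = 8 \left(I + I\right) \left(I - 2\right) = 8 \cdot 2 I \left(-2 + I\right) = 16 I \left(-2 + I\right)$)
$u{\left(H,c \right)} = 0$
$C{\left(-8 \right)} \left(u{\left(N{\left(-2,K \right)},-18 \right)} + 110\right) = 16 \left(-8\right) \left(-2 - 8\right) \left(0 + 110\right) = 16 \left(-8\right) \left(-10\right) 110 = 1280 \cdot 110 = 140800$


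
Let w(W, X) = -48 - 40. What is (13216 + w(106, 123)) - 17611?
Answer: -4483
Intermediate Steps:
w(W, X) = -88
(13216 + w(106, 123)) - 17611 = (13216 - 88) - 17611 = 13128 - 17611 = -4483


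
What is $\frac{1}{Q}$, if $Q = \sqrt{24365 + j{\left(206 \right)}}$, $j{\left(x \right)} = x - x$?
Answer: $\frac{\sqrt{24365}}{24365} \approx 0.0064064$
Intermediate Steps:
$j{\left(x \right)} = 0$
$Q = \sqrt{24365}$ ($Q = \sqrt{24365 + 0} = \sqrt{24365} \approx 156.09$)
$\frac{1}{Q} = \frac{1}{\sqrt{24365}} = \frac{\sqrt{24365}}{24365}$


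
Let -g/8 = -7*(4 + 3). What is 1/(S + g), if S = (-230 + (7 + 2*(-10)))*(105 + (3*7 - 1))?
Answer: -1/29983 ≈ -3.3352e-5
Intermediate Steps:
S = -30375 (S = (-230 + (7 - 20))*(105 + (21 - 1)) = (-230 - 13)*(105 + 20) = -243*125 = -30375)
g = 392 (g = -(-56)*(4 + 3) = -(-56)*7 = -8*(-49) = 392)
1/(S + g) = 1/(-30375 + 392) = 1/(-29983) = -1/29983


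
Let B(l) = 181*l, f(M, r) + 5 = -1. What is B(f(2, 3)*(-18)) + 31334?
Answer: 50882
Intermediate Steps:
f(M, r) = -6 (f(M, r) = -5 - 1 = -6)
B(f(2, 3)*(-18)) + 31334 = 181*(-6*(-18)) + 31334 = 181*108 + 31334 = 19548 + 31334 = 50882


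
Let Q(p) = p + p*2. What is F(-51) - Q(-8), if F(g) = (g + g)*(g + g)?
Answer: 10428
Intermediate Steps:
Q(p) = 3*p (Q(p) = p + 2*p = 3*p)
F(g) = 4*g² (F(g) = (2*g)*(2*g) = 4*g²)
F(-51) - Q(-8) = 4*(-51)² - 3*(-8) = 4*2601 - 1*(-24) = 10404 + 24 = 10428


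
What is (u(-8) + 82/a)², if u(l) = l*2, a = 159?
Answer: 6061444/25281 ≈ 239.76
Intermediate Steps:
u(l) = 2*l
(u(-8) + 82/a)² = (2*(-8) + 82/159)² = (-16 + 82*(1/159))² = (-16 + 82/159)² = (-2462/159)² = 6061444/25281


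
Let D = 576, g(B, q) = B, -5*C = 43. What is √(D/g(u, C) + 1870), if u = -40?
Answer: √46390/5 ≈ 43.077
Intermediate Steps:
C = -43/5 (C = -⅕*43 = -43/5 ≈ -8.6000)
√(D/g(u, C) + 1870) = √(576/(-40) + 1870) = √(576*(-1/40) + 1870) = √(-72/5 + 1870) = √(9278/5) = √46390/5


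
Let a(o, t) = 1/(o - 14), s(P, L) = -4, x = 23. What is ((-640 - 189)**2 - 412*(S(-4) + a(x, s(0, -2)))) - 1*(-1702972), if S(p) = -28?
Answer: 21615329/9 ≈ 2.4017e+6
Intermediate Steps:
a(o, t) = 1/(-14 + o)
((-640 - 189)**2 - 412*(S(-4) + a(x, s(0, -2)))) - 1*(-1702972) = ((-640 - 189)**2 - 412*(-28 + 1/(-14 + 23))) - 1*(-1702972) = ((-829)**2 - 412*(-28 + 1/9)) + 1702972 = (687241 - 412*(-28 + 1/9)) + 1702972 = (687241 - 412*(-251)/9) + 1702972 = (687241 - 1*(-103412/9)) + 1702972 = (687241 + 103412/9) + 1702972 = 6288581/9 + 1702972 = 21615329/9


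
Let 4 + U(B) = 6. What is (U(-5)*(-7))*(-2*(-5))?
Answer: -140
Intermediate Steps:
U(B) = 2 (U(B) = -4 + 6 = 2)
(U(-5)*(-7))*(-2*(-5)) = (2*(-7))*(-2*(-5)) = -14*10 = -140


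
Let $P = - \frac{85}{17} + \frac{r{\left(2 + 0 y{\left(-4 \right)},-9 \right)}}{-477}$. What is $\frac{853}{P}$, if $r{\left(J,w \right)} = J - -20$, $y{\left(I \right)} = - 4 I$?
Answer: $- \frac{406881}{2407} \approx -169.04$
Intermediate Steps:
$r{\left(J,w \right)} = 20 + J$ ($r{\left(J,w \right)} = J + 20 = 20 + J$)
$P = - \frac{2407}{477}$ ($P = - \frac{85}{17} + \frac{20 + \left(2 + 0 \left(\left(-4\right) \left(-4\right)\right)\right)}{-477} = \left(-85\right) \frac{1}{17} + \left(20 + \left(2 + 0 \cdot 16\right)\right) \left(- \frac{1}{477}\right) = -5 + \left(20 + \left(2 + 0\right)\right) \left(- \frac{1}{477}\right) = -5 + \left(20 + 2\right) \left(- \frac{1}{477}\right) = -5 + 22 \left(- \frac{1}{477}\right) = -5 - \frac{22}{477} = - \frac{2407}{477} \approx -5.0461$)
$\frac{853}{P} = \frac{853}{- \frac{2407}{477}} = 853 \left(- \frac{477}{2407}\right) = - \frac{406881}{2407}$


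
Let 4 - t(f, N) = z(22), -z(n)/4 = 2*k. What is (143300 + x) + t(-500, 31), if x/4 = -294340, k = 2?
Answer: -1034040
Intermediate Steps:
z(n) = -16 (z(n) = -8*2 = -4*4 = -16)
t(f, N) = 20 (t(f, N) = 4 - 1*(-16) = 4 + 16 = 20)
x = -1177360 (x = 4*(-294340) = -1177360)
(143300 + x) + t(-500, 31) = (143300 - 1177360) + 20 = -1034060 + 20 = -1034040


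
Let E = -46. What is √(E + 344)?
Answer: √298 ≈ 17.263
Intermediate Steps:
√(E + 344) = √(-46 + 344) = √298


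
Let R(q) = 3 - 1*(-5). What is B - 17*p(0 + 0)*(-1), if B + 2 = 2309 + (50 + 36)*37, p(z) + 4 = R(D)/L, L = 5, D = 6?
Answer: 27241/5 ≈ 5448.2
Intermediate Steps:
R(q) = 8 (R(q) = 3 + 5 = 8)
p(z) = -12/5 (p(z) = -4 + 8/5 = -12/5)
B = 5489 (B = -2 + (2309 + (50 + 36)*37) = -2 + (2309 + 86*37) = -2 + (2309 + 3182) = -2 + 5491 = 5489)
B - 17*p(0 + 0)*(-1) = 5489 - 17*(-12/5)*(-1) = 5489 + (204/5)*(-1) = 5489 - 204/5 = 27241/5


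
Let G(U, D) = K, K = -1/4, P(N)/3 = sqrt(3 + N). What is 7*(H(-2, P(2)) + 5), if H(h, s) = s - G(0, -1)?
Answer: 147/4 + 21*sqrt(5) ≈ 83.707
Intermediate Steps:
P(N) = 3*sqrt(3 + N)
K = -1/4 (K = -1*1/4 = -1/4 ≈ -0.25000)
G(U, D) = -1/4
H(h, s) = 1/4 + s (H(h, s) = s - 1*(-1/4) = s + 1/4 = 1/4 + s)
7*(H(-2, P(2)) + 5) = 7*((1/4 + 3*sqrt(3 + 2)) + 5) = 7*((1/4 + 3*sqrt(5)) + 5) = 7*(21/4 + 3*sqrt(5)) = 147/4 + 21*sqrt(5)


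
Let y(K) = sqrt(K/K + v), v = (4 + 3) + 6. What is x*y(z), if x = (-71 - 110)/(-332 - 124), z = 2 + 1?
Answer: 181*sqrt(14)/456 ≈ 1.4852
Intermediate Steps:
v = 13 (v = 7 + 6 = 13)
z = 3
x = 181/456 (x = -181/(-456) = -181*(-1/456) = 181/456 ≈ 0.39693)
y(K) = sqrt(14) (y(K) = sqrt(K/K + 13) = sqrt(1 + 13) = sqrt(14))
x*y(z) = 181*sqrt(14)/456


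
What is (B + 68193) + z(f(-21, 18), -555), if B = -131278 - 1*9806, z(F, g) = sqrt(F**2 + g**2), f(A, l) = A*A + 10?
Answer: -72891 + sqrt(511426) ≈ -72176.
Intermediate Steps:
f(A, l) = 10 + A**2 (f(A, l) = A**2 + 10 = 10 + A**2)
B = -141084 (B = -131278 - 9806 = -141084)
(B + 68193) + z(f(-21, 18), -555) = (-141084 + 68193) + sqrt((10 + (-21)**2)**2 + (-555)**2) = -72891 + sqrt((10 + 441)**2 + 308025) = -72891 + sqrt(451**2 + 308025) = -72891 + sqrt(203401 + 308025) = -72891 + sqrt(511426)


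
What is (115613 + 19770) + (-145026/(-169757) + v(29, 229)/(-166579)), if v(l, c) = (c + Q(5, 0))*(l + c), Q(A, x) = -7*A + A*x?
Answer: 546909934694677/4039707329 ≈ 1.3538e+5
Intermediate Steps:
v(l, c) = (-35 + c)*(c + l) (v(l, c) = (c + 5*(-7 + 0))*(l + c) = (c + 5*(-7))*(c + l) = (c - 35)*(c + l) = (-35 + c)*(c + l))
(115613 + 19770) + (-145026/(-169757) + v(29, 229)/(-166579)) = (115613 + 19770) + (-145026/(-169757) + (229**2 - 35*229 - 35*29 + 229*29)/(-166579)) = 135383 + (-145026*(-1/169757) + (52441 - 8015 - 1015 + 6641)*(-1/166579)) = 135383 + (20718/24251 + 50052*(-1/166579)) = 135383 + (20718/24251 - 50052/166579) = 135383 + 2237372670/4039707329 = 546909934694677/4039707329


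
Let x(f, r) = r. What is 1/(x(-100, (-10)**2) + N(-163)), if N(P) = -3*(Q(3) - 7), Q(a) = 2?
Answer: 1/115 ≈ 0.0086956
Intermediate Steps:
N(P) = 15 (N(P) = -3*(2 - 7) = -3*(-5) = 15)
1/(x(-100, (-10)**2) + N(-163)) = 1/((-10)**2 + 15) = 1/(100 + 15) = 1/115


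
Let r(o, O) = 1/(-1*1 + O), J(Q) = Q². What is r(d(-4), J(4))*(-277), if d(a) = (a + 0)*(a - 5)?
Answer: -277/15 ≈ -18.467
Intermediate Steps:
d(a) = a*(-5 + a)
r(o, O) = 1/(-1 + O)
r(d(-4), J(4))*(-277) = -277/(-1 + 4²) = -277/(-1 + 16) = -277/15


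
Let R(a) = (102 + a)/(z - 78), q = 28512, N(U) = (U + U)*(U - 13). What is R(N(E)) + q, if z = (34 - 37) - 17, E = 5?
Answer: 1397077/49 ≈ 28512.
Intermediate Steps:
N(U) = 2*U*(-13 + U) (N(U) = (2*U)*(-13 + U) = 2*U*(-13 + U))
z = -20 (z = -3 - 17 = -20)
R(a) = -51/49 - a/98 (R(a) = (102 + a)/(-20 - 78) = (102 + a)/(-98) = (102 + a)*(-1/98) = -51/49 - a/98)
R(N(E)) + q = (-51/49 - 5*(-13 + 5)/49) + 28512 = (-51/49 - 5*(-8)/49) + 28512 = (-51/49 - 1/98*(-80)) + 28512 = (-51/49 + 40/49) + 28512 = -11/49 + 28512 = 1397077/49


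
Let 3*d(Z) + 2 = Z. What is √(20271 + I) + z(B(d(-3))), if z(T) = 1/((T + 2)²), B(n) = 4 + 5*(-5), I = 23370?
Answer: 1/361 + 3*√4849 ≈ 208.91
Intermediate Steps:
d(Z) = -⅔ + Z/3
B(n) = -21 (B(n) = 4 - 25 = -21)
z(T) = (2 + T)⁻² (z(T) = 1/((2 + T)²) = (2 + T)⁻²)
√(20271 + I) + z(B(d(-3))) = √(20271 + 23370) + (2 - 21)⁻² = √43641 + (-19)⁻² = 3*√4849 + 1/361 = 1/361 + 3*√4849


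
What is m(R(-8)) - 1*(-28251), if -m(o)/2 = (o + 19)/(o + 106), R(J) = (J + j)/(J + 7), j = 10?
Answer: 1469035/52 ≈ 28251.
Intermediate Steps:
R(J) = (10 + J)/(7 + J) (R(J) = (J + 10)/(J + 7) = (10 + J)/(7 + J))
m(o) = -2*(19 + o)/(106 + o) (m(o) = -2*(o + 19)/(o + 106) = -2*(19 + o)/(106 + o))
m(R(-8)) - 1*(-28251) = 2*(-19 - (10 - 8)/(7 - 8))/(106 + (10 - 8)/(7 - 8)) - 1*(-28251) = 2*(-19 - 2/(-1))/(106 + 2/(-1)) + 28251 = 2*(-19 - (-1)*2)/(106 - 1*2) + 28251 = 2*(-19 - 1*(-2))/(106 - 2) + 28251 = 2*(-19 + 2)/104 + 28251 = 2*(1/104)*(-17) + 28251 = -17/52 + 28251 = 1469035/52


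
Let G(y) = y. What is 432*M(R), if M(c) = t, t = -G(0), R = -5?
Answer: 0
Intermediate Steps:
t = 0 (t = -1*0 = 0)
M(c) = 0
432*M(R) = 432*0 = 0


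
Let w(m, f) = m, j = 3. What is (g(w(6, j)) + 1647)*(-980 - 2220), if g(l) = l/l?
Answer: -5273600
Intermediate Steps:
g(l) = 1
(g(w(6, j)) + 1647)*(-980 - 2220) = (1 + 1647)*(-980 - 2220) = 1648*(-3200) = -5273600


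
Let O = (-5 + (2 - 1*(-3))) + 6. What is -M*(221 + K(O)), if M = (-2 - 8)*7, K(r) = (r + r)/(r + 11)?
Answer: 263830/17 ≈ 15519.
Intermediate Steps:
O = 6 (O = (-5 + (2 + 3)) + 6 = (-5 + 5) + 6 = 0 + 6 = 6)
K(r) = 2*r/(11 + r) (K(r) = (2*r)/(11 + r) = 2*r/(11 + r))
M = -70 (M = -10*7 = -70)
-M*(221 + K(O)) = -(-70)*(221 + 2*6/(11 + 6)) = -(-70)*(221 + 2*6/17) = -(-70)*(221 + 2*6*(1/17)) = -(-70)*(221 + 12/17) = -(-70)*3769/17 = -1*(-263830/17) = 263830/17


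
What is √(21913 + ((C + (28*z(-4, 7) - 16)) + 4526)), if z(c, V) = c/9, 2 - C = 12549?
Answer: 2*√31193/3 ≈ 117.74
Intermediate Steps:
C = -12547 (C = 2 - 1*12549 = 2 - 12549 = -12547)
z(c, V) = c/9 (z(c, V) = c*(⅑) = c/9)
√(21913 + ((C + (28*z(-4, 7) - 16)) + 4526)) = √(21913 + ((-12547 + (28*((⅑)*(-4)) - 16)) + 4526)) = √(21913 + ((-12547 + (28*(-4/9) - 16)) + 4526)) = √(21913 + ((-12547 + (-112/9 - 16)) + 4526)) = √(21913 + ((-12547 - 256/9) + 4526)) = √(21913 + (-113179/9 + 4526)) = √(21913 - 72445/9) = √(124772/9) = 2*√31193/3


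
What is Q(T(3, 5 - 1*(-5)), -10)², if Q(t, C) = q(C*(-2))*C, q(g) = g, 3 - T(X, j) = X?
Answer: 40000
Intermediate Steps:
T(X, j) = 3 - X
Q(t, C) = -2*C² (Q(t, C) = (C*(-2))*C = (-2*C)*C = -2*C²)
Q(T(3, 5 - 1*(-5)), -10)² = (-2*(-10)²)² = (-2*100)² = (-200)² = 40000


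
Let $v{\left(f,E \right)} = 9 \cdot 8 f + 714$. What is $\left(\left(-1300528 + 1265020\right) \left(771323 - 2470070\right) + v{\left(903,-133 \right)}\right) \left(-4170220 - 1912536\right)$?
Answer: $-366906818816591736$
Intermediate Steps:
$v{\left(f,E \right)} = 714 + 72 f$ ($v{\left(f,E \right)} = 72 f + 714 = 714 + 72 f$)
$\left(\left(-1300528 + 1265020\right) \left(771323 - 2470070\right) + v{\left(903,-133 \right)}\right) \left(-4170220 - 1912536\right) = \left(\left(-1300528 + 1265020\right) \left(771323 - 2470070\right) + \left(714 + 72 \cdot 903\right)\right) \left(-4170220 - 1912536\right) = \left(\left(-35508\right) \left(-1698747\right) + \left(714 + 65016\right)\right) \left(-6082756\right) = \left(60319108476 + 65730\right) \left(-6082756\right) = 60319174206 \left(-6082756\right) = -366906818816591736$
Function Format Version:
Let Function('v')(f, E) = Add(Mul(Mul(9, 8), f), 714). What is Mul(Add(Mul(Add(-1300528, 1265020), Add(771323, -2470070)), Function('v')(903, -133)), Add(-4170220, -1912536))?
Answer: -366906818816591736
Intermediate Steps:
Function('v')(f, E) = Add(714, Mul(72, f)) (Function('v')(f, E) = Add(Mul(72, f), 714) = Add(714, Mul(72, f)))
Mul(Add(Mul(Add(-1300528, 1265020), Add(771323, -2470070)), Function('v')(903, -133)), Add(-4170220, -1912536)) = Mul(Add(Mul(Add(-1300528, 1265020), Add(771323, -2470070)), Add(714, Mul(72, 903))), Add(-4170220, -1912536)) = Mul(Add(Mul(-35508, -1698747), Add(714, 65016)), -6082756) = Mul(Add(60319108476, 65730), -6082756) = Mul(60319174206, -6082756) = -366906818816591736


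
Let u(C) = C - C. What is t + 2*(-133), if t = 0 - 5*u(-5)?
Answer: -266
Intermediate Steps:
u(C) = 0
t = 0 (t = 0 - 5*0 = 0 + 0 = 0)
t + 2*(-133) = 0 + 2*(-133) = 0 - 266 = -266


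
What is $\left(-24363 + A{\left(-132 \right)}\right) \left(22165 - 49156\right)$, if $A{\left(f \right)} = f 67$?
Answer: $896290137$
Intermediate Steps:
$A{\left(f \right)} = 67 f$
$\left(-24363 + A{\left(-132 \right)}\right) \left(22165 - 49156\right) = \left(-24363 + 67 \left(-132\right)\right) \left(22165 - 49156\right) = \left(-24363 - 8844\right) \left(-26991\right) = \left(-33207\right) \left(-26991\right) = 896290137$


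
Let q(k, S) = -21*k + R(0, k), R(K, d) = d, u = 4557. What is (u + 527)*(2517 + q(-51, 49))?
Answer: 17982108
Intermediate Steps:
q(k, S) = -20*k (q(k, S) = -21*k + k = -20*k)
(u + 527)*(2517 + q(-51, 49)) = (4557 + 527)*(2517 - 20*(-51)) = 5084*(2517 + 1020) = 5084*3537 = 17982108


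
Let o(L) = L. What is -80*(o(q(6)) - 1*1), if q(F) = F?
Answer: -400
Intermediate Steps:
-80*(o(q(6)) - 1*1) = -80*(6 - 1*1) = -80*(6 - 1) = -80*5 = -400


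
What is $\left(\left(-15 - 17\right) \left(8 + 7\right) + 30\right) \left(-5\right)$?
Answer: $2250$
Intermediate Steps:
$\left(\left(-15 - 17\right) \left(8 + 7\right) + 30\right) \left(-5\right) = \left(\left(-32\right) 15 + 30\right) \left(-5\right) = \left(-480 + 30\right) \left(-5\right) = \left(-450\right) \left(-5\right) = 2250$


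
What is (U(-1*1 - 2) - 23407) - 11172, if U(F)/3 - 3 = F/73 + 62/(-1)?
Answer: -2537197/73 ≈ -34756.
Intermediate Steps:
U(F) = -177 + 3*F/73 (U(F) = 9 + 3*(F/73 + 62/(-1)) = 9 + 3*(F*(1/73) + 62*(-1)) = 9 + 3*(F/73 - 62) = 9 + 3*(-62 + F/73) = 9 + (-186 + 3*F/73) = -177 + 3*F/73)
(U(-1*1 - 2) - 23407) - 11172 = ((-177 + 3*(-1*1 - 2)/73) - 23407) - 11172 = ((-177 + 3*(-1 - 2)/73) - 23407) - 11172 = ((-177 + (3/73)*(-3)) - 23407) - 11172 = ((-177 - 9/73) - 23407) - 11172 = (-12930/73 - 23407) - 11172 = -1721641/73 - 11172 = -2537197/73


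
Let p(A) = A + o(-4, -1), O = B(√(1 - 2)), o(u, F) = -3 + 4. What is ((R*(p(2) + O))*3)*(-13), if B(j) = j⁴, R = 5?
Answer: -780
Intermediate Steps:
o(u, F) = 1
O = 1 (O = (√(1 - 2))⁴ = (√(-1))⁴ = I⁴ = 1)
p(A) = 1 + A (p(A) = A + 1 = 1 + A)
((R*(p(2) + O))*3)*(-13) = ((5*((1 + 2) + 1))*3)*(-13) = ((5*(3 + 1))*3)*(-13) = ((5*4)*3)*(-13) = (20*3)*(-13) = 60*(-13) = -780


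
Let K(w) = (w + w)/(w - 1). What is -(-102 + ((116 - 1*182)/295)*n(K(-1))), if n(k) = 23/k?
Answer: 31608/295 ≈ 107.15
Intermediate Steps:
K(w) = 2*w/(-1 + w) (K(w) = (2*w)/(-1 + w) = 2*w/(-1 + w))
-(-102 + ((116 - 1*182)/295)*n(K(-1))) = -(-102 + ((116 - 1*182)/295)*(23/((2*(-1)/(-1 - 1))))) = -(-102 + ((116 - 182)*(1/295))*(23/((2*(-1)/(-2))))) = -(-102 + (-66*1/295)*(23/((2*(-1)*(-½))))) = -(-102 - 1518/(295*1)) = -(-102 - 1518/295) = -1*(-31608/295) = 31608/295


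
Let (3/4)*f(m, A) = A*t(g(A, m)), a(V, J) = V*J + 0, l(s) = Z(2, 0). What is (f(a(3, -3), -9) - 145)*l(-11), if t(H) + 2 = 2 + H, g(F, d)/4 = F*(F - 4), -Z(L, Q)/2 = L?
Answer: 23044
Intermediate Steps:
Z(L, Q) = -2*L
l(s) = -4 (l(s) = -2*2 = -4)
a(V, J) = J*V (a(V, J) = J*V + 0 = J*V)
g(F, d) = 4*F*(-4 + F) (g(F, d) = 4*(F*(F - 4)) = 4*(F*(-4 + F)) = 4*F*(-4 + F))
t(H) = H (t(H) = -2 + (2 + H) = H)
f(m, A) = 16*A**2*(-4 + A)/3 (f(m, A) = 4*(A*(4*A*(-4 + A)))/3 = 4*(4*A**2*(-4 + A))/3 = 16*A**2*(-4 + A)/3)
(f(a(3, -3), -9) - 145)*l(-11) = ((16/3)*(-9)**2*(-4 - 9) - 145)*(-4) = ((16/3)*81*(-13) - 145)*(-4) = (-5616 - 145)*(-4) = -5761*(-4) = 23044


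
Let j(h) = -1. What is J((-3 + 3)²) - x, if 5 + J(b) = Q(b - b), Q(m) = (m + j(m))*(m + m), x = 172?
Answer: -177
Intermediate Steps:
Q(m) = 2*m*(-1 + m) (Q(m) = (m - 1)*(m + m) = (-1 + m)*(2*m) = 2*m*(-1 + m))
J(b) = -5 (J(b) = -5 + 2*(b - b)*(-1 + (b - b)) = -5 + 2*0*(-1 + 0) = -5 + 2*0*(-1) = -5 + 0 = -5)
J((-3 + 3)²) - x = -5 - 1*172 = -5 - 172 = -177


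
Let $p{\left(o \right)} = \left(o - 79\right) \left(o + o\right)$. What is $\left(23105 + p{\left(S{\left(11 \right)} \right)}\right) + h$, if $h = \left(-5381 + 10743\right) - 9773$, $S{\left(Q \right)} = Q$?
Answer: $17198$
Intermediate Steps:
$p{\left(o \right)} = 2 o \left(-79 + o\right)$ ($p{\left(o \right)} = \left(-79 + o\right) 2 o = 2 o \left(-79 + o\right)$)
$h = -4411$ ($h = 5362 - 9773 = -4411$)
$\left(23105 + p{\left(S{\left(11 \right)} \right)}\right) + h = \left(23105 + 2 \cdot 11 \left(-79 + 11\right)\right) - 4411 = \left(23105 + 2 \cdot 11 \left(-68\right)\right) - 4411 = \left(23105 - 1496\right) - 4411 = 21609 - 4411 = 17198$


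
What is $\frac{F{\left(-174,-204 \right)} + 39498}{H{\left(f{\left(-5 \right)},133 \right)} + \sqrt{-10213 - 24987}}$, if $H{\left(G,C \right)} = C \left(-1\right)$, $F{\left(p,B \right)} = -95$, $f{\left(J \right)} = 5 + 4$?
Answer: $- \frac{5240599}{52889} - \frac{1576120 i \sqrt{22}}{52889} \approx -99.087 - 139.78 i$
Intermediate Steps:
$f{\left(J \right)} = 9$
$H{\left(G,C \right)} = - C$
$\frac{F{\left(-174,-204 \right)} + 39498}{H{\left(f{\left(-5 \right)},133 \right)} + \sqrt{-10213 - 24987}} = \frac{-95 + 39498}{\left(-1\right) 133 + \sqrt{-10213 - 24987}} = \frac{39403}{-133 + \sqrt{-35200}} = \frac{39403}{-133 + 40 i \sqrt{22}}$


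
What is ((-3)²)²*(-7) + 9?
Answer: -558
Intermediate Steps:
((-3)²)²*(-7) + 9 = 9²*(-7) + 9 = 81*(-7) + 9 = -567 + 9 = -558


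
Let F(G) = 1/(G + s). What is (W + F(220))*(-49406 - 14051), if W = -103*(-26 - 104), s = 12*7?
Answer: -258305589377/304 ≈ -8.4969e+8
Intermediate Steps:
s = 84
W = 13390 (W = -103*(-130) = 13390)
F(G) = 1/(84 + G) (F(G) = 1/(G + 84) = 1/(84 + G))
(W + F(220))*(-49406 - 14051) = (13390 + 1/(84 + 220))*(-49406 - 14051) = (13390 + 1/304)*(-63457) = (4070561/304)*(-63457) = -258305589377/304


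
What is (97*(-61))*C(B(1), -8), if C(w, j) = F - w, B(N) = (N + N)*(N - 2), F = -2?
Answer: 0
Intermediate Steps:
B(N) = 2*N*(-2 + N) (B(N) = (2*N)*(-2 + N) = 2*N*(-2 + N))
C(w, j) = -2 - w
(97*(-61))*C(B(1), -8) = (97*(-61))*(-2 - 2*(-2 + 1)) = -5917*(-2 - 2*(-1)) = -5917*(-2 - 1*(-2)) = -5917*(-2 + 2) = -5917*0 = 0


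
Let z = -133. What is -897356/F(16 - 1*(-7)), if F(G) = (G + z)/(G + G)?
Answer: 20639188/55 ≈ 3.7526e+5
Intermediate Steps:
F(G) = (-133 + G)/(2*G) (F(G) = (G - 133)/(G + G) = (-133 + G)/((2*G)) = (-133 + G)*(1/(2*G)) = (-133 + G)/(2*G))
-897356/F(16 - 1*(-7)) = -897356*2*(16 - 1*(-7))/(-133 + (16 - 1*(-7))) = -897356*2*(16 + 7)/(-133 + (16 + 7)) = -897356*46/(-133 + 23) = -897356/((½)*(1/23)*(-110)) = -897356/(-55/23) = -897356*(-23/55) = 20639188/55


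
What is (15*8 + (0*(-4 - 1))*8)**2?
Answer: 14400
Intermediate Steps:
(15*8 + (0*(-4 - 1))*8)**2 = (120 + (0*(-5))*8)**2 = (120 + 0*8)**2 = (120 + 0)**2 = 120**2 = 14400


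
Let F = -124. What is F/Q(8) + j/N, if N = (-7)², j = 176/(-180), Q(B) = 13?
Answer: -273992/28665 ≈ -9.5584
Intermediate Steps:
j = -44/45 (j = 176*(-1/180) = -44/45 ≈ -0.97778)
N = 49
F/Q(8) + j/N = -124/13 - 44/45/49 = -124*1/13 - 44/45*1/49 = -124/13 - 44/2205 = -273992/28665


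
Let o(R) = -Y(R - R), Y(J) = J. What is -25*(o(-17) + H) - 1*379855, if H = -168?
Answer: -375655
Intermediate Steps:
o(R) = 0 (o(R) = -(R - R) = -1*0 = 0)
-25*(o(-17) + H) - 1*379855 = -25*(0 - 168) - 1*379855 = -25*(-168) - 379855 = 4200 - 379855 = -375655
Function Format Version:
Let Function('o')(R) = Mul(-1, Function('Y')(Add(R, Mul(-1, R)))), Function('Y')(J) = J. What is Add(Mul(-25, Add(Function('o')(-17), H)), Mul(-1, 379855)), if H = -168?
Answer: -375655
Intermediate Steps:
Function('o')(R) = 0 (Function('o')(R) = Mul(-1, Add(R, Mul(-1, R))) = Mul(-1, 0) = 0)
Add(Mul(-25, Add(Function('o')(-17), H)), Mul(-1, 379855)) = Add(Mul(-25, Add(0, -168)), Mul(-1, 379855)) = Add(Mul(-25, -168), -379855) = Add(4200, -379855) = -375655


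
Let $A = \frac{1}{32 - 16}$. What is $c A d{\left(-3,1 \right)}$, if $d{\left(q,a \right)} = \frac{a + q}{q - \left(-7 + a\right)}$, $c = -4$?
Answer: $\frac{1}{6} \approx 0.16667$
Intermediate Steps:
$A = \frac{1}{16} \approx 0.0625$
$d{\left(q,a \right)} = \frac{a + q}{7 + q - a}$
$c A d{\left(-3,1 \right)} = \left(-4\right) \frac{1}{16} \frac{1 - 3}{7 - 3 - 1} = - \frac{\frac{1}{7 - 3 - 1} \left(-2\right)}{4} = - \frac{\frac{1}{3} \left(-2\right)}{4} = \left(- \frac{1}{4}\right) \left(- \frac{2}{3}\right) = \frac{1}{6}$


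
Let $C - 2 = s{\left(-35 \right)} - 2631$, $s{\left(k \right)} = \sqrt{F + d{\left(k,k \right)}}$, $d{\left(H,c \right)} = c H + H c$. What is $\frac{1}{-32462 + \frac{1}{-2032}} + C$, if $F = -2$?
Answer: $- \frac{173416163797}{65962785} + 12 \sqrt{17} \approx -2579.5$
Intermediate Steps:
$d{\left(H,c \right)} = 2 H c$ ($d{\left(H,c \right)} = H c + H c = 2 H c$)
$s{\left(k \right)} = \sqrt{-2 + 2 k^{2}}$ ($s{\left(k \right)} = \sqrt{-2 + 2 k k} = \sqrt{-2 + 2 k^{2}}$)
$C = -2629 + 12 \sqrt{17}$ ($C = 2 + \left(\sqrt{-2 + 2 \left(-35\right)^{2}} - 2631\right) = 2 - \left(2631 - \sqrt{-2 + 2 \cdot 1225}\right) = 2 - \left(2631 - \sqrt{-2 + 2450}\right) = 2 - \left(2631 - \sqrt{2448}\right) = 2 - \left(2631 - 12 \sqrt{17}\right) = -2629 + 12 \sqrt{17} \approx -2579.5$)
$\frac{1}{-32462 + \frac{1}{-2032}} + C = \frac{1}{-32462 + \frac{1}{-2032}} - \left(2629 - 12 \sqrt{17}\right) = \frac{1}{-32462 - \frac{1}{2032}} - \left(2629 - 12 \sqrt{17}\right) = \frac{1}{- \frac{65962785}{2032}} - \left(2629 - 12 \sqrt{17}\right) = - \frac{2032}{65962785} - \left(2629 - 12 \sqrt{17}\right) = - \frac{173416163797}{65962785} + 12 \sqrt{17}$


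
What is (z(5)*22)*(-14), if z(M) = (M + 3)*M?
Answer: -12320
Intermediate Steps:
z(M) = M*(3 + M) (z(M) = (3 + M)*M = M*(3 + M))
(z(5)*22)*(-14) = ((5*(3 + 5))*22)*(-14) = ((5*8)*22)*(-14) = (40*22)*(-14) = 880*(-14) = -12320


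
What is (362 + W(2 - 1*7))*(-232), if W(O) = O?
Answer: -82824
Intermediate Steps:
(362 + W(2 - 1*7))*(-232) = (362 + (2 - 1*7))*(-232) = (362 + (2 - 7))*(-232) = (362 - 5)*(-232) = 357*(-232) = -82824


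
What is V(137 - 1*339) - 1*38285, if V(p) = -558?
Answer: -38843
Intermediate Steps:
V(137 - 1*339) - 1*38285 = -558 - 1*38285 = -558 - 38285 = -38843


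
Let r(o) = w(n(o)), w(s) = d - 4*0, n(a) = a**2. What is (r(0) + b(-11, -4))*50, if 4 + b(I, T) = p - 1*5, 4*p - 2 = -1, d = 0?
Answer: -875/2 ≈ -437.50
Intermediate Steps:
p = 1/4 (p = 1/2 + (1/4)*(-1) = 1/2 - 1/4 = 1/4 ≈ 0.25000)
w(s) = 0 (w(s) = 0 - 4*0 = 0 + 0 = 0)
b(I, T) = -35/4 (b(I, T) = -4 + (1/4 - 1*5) = -4 + (1/4 - 5) = -4 - 19/4 = -35/4)
r(o) = 0
(r(0) + b(-11, -4))*50 = (0 - 35/4)*50 = -35/4*50 = -875/2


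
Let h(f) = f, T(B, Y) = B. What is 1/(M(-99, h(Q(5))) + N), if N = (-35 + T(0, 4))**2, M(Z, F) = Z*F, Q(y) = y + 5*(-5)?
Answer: 1/3205 ≈ 0.00031201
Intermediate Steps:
Q(y) = -25 + y (Q(y) = y - 25 = -25 + y)
M(Z, F) = F*Z
N = 1225 (N = (-35 + 0)**2 = (-35)**2 = 1225)
1/(M(-99, h(Q(5))) + N) = 1/((-25 + 5)*(-99) + 1225) = 1/(-20*(-99) + 1225) = 1/(1980 + 1225) = 1/3205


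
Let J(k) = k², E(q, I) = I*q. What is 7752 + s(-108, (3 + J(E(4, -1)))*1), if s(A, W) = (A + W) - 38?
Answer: 7625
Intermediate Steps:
s(A, W) = -38 + A + W
7752 + s(-108, (3 + J(E(4, -1)))*1) = 7752 + (-38 - 108 + (3 + (-1*4)²)*1) = 7752 + (-38 - 108 + (3 + (-4)²)*1) = 7752 + (-38 - 108 + (3 + 16)*1) = 7752 + (-38 - 108 + 19*1) = 7752 + (-38 - 108 + 19) = 7752 - 127 = 7625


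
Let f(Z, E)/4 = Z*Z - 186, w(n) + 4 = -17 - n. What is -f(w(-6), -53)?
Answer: -156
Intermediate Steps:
w(n) = -21 - n (w(n) = -4 + (-17 - n) = -21 - n)
f(Z, E) = -744 + 4*Z**2 (f(Z, E) = 4*(Z*Z - 186) = 4*(Z**2 - 186) = 4*(-186 + Z**2) = -744 + 4*Z**2)
-f(w(-6), -53) = -(-744 + 4*(-21 - 1*(-6))**2) = -(-744 + 4*(-21 + 6)**2) = -(-744 + 4*(-15)**2) = -(-744 + 4*225) = -(-744 + 900) = -1*156 = -156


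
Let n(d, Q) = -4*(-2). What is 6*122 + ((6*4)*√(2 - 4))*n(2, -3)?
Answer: 732 + 192*I*√2 ≈ 732.0 + 271.53*I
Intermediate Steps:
n(d, Q) = 8
6*122 + ((6*4)*√(2 - 4))*n(2, -3) = 6*122 + ((6*4)*√(2 - 4))*8 = 732 + (24*√(-2))*8 = 732 + (24*(I*√2))*8 = 732 + (24*I*√2)*8 = 732 + 192*I*√2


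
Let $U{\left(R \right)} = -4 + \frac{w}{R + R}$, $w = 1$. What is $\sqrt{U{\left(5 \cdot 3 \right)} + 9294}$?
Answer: $\frac{\sqrt{8361030}}{30} \approx 96.385$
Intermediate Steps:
$U{\left(R \right)} = -4 + \frac{1}{2 R}$ ($U{\left(R \right)} = -4 + 1 \frac{1}{R + R} = -4 + 1 \frac{1}{2 R} = -4 + \frac{1}{2 R}$)
$\sqrt{U{\left(5 \cdot 3 \right)} + 9294} = \sqrt{\left(-4 + \frac{1}{2 \cdot 5 \cdot 3}\right) + 9294} = \sqrt{\left(-4 + \frac{1}{2 \cdot 15}\right) + 9294} = \sqrt{\left(-4 + \frac{1}{2} \cdot \frac{1}{15}\right) + 9294} = \sqrt{\left(-4 + \frac{1}{30}\right) + 9294} = \sqrt{- \frac{119}{30} + 9294} = \sqrt{\frac{278701}{30}} = \frac{\sqrt{8361030}}{30}$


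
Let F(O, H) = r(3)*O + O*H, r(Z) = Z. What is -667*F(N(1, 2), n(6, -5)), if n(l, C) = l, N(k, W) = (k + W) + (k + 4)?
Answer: -48024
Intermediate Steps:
N(k, W) = 4 + W + 2*k (N(k, W) = (W + k) + (4 + k) = 4 + W + 2*k)
F(O, H) = 3*O + H*O (F(O, H) = 3*O + O*H = 3*O + H*O)
-667*F(N(1, 2), n(6, -5)) = -667*(4 + 2 + 2*1)*(3 + 6) = -667*(4 + 2 + 2)*9 = -5336*9 = -667*72 = -48024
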